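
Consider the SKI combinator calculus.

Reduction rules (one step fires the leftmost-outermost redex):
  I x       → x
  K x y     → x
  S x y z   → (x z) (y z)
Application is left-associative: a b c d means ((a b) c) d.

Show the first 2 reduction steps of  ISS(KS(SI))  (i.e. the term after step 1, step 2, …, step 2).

Answer: after 2 steps: SSS

Working:
  start: ISS(KS(SI))
  →1  SS(KS(SI))
  →2  SSS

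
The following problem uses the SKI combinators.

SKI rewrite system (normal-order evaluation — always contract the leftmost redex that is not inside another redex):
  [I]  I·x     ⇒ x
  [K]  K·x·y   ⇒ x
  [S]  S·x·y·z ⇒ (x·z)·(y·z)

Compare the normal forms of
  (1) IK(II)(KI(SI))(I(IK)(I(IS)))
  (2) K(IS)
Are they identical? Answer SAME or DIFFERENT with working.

Answer: SAME — A ⇓ KS, B ⇓ KS

Reduction:
Term A:
  start: IK(II)(KI(SI))(I(IK)(I(IS)))
  →1  K(II)(KI(SI))(I(IK)(I(IS)))
  →2  II(I(IK)(I(IS)))
  →3  I(I(IK)(I(IS)))
  →4  I(IK)(I(IS))
  →5  IK(I(IS))
  →6  K(I(IS))
  →7  K(IS)
  →8  KS

Term B:
  start: K(IS)
  →1  KS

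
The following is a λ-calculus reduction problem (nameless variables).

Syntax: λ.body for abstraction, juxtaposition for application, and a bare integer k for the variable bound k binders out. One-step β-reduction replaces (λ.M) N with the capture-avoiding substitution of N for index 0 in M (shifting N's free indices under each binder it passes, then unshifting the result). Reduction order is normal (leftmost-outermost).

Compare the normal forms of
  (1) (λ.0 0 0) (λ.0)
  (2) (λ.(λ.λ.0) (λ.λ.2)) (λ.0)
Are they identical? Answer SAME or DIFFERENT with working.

Answer: SAME — A ⇓ λ.0, B ⇓ λ.0

Working:
Term A:
  start: (λ.0 0 0) (λ.0)
  →1  (λ.0) (λ.0) (λ.0)
  →2  (λ.0) (λ.0)
  →3  λ.0

Term B:
  start: (λ.(λ.λ.0) (λ.λ.2)) (λ.0)
  →1  (λ.λ.0) (λ.λ.λ.0)
  →2  λ.0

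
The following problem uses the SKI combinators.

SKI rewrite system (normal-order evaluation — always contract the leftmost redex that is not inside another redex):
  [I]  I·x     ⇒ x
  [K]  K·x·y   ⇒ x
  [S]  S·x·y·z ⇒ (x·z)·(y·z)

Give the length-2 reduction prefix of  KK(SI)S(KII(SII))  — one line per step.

  start: KK(SI)S(KII(SII))
  step 1: KS(KII(SII))
  step 2: S

Answer: after 2 steps: S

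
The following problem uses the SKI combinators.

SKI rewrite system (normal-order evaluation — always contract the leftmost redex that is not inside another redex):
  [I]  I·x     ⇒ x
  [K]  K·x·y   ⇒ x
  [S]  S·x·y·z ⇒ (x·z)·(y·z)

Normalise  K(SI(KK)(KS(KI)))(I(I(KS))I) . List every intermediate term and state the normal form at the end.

Answer: normal form = SK  (in 5 steps)

Derivation:
  start: K(SI(KK)(KS(KI)))(I(I(KS))I)
  [1] SI(KK)(KS(KI))
  [2] I(KS(KI))(KK(KS(KI)))
  [3] KS(KI)(KK(KS(KI)))
  [4] S(KK(KS(KI)))
  [5] SK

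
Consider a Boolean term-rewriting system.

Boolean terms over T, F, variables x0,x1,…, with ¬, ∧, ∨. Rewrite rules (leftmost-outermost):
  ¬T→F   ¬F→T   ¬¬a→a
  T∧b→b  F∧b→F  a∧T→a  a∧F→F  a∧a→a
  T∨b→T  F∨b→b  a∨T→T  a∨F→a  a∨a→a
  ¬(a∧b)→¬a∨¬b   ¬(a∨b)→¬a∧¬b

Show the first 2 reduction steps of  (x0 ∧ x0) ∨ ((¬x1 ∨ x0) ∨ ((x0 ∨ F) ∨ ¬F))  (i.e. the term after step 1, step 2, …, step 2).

  start: (x0 ∧ x0) ∨ ((¬x1 ∨ x0) ∨ ((x0 ∨ F) ∨ ¬F))
  step 1: x0 ∨ ((¬x1 ∨ x0) ∨ ((x0 ∨ F) ∨ ¬F))
  step 2: x0 ∨ ((¬x1 ∨ x0) ∨ (x0 ∨ ¬F))

Answer: after 2 steps: x0 ∨ ((¬x1 ∨ x0) ∨ (x0 ∨ ¬F))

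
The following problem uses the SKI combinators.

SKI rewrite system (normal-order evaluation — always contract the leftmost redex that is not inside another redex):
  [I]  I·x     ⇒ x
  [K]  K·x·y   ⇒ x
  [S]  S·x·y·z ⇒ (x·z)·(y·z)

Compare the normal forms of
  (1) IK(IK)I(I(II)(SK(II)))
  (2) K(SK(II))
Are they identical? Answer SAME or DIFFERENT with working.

Answer: SAME — A ⇓ K(SKI), B ⇓ K(SKI)

Reduction:
Term A:
  start: IK(IK)I(I(II)(SK(II)))
  →1  K(IK)I(I(II)(SK(II)))
  →2  IK(I(II)(SK(II)))
  →3  K(I(II)(SK(II)))
  →4  K(II(SK(II)))
  →5  K(I(SK(II)))
  →6  K(SK(II))
  →7  K(SKI)

Term B:
  start: K(SK(II))
  →1  K(SKI)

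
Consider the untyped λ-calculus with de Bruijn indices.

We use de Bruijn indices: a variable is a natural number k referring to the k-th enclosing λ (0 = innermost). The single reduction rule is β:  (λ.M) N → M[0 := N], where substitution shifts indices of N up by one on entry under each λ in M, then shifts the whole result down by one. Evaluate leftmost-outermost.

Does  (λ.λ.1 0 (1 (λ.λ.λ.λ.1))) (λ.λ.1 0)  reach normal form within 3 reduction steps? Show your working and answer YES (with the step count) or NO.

Answer: NO — after 3 steps the term is λ.0 ((λ.λ.1 0) (λ.λ.λ.λ.1)), not yet normal

Derivation:
  start: (λ.λ.1 0 (1 (λ.λ.λ.λ.1))) (λ.λ.1 0)
  →1  λ.(λ.λ.1 0) 0 ((λ.λ.1 0) (λ.λ.λ.λ.1))
  →2  λ.(λ.1 0) ((λ.λ.1 0) (λ.λ.λ.λ.1))
  →3  λ.0 ((λ.λ.1 0) (λ.λ.λ.λ.1))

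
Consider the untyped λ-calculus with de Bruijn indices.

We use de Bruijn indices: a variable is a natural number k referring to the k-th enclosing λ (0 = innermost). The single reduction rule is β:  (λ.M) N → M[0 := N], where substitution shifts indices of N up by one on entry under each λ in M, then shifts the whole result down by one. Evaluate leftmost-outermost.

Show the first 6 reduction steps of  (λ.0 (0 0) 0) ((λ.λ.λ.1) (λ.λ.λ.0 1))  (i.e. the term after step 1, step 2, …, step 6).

  start: (λ.0 (0 0) 0) ((λ.λ.λ.1) (λ.λ.λ.0 1))
  →1  (λ.λ.λ.1) (λ.λ.λ.0 1) ((λ.λ.λ.1) (λ.λ.λ.0 1) ((λ.λ.λ.1) (λ.λ.λ.0 1))) ((λ.λ.λ.1) (λ.λ.λ.0 1))
  →2  (λ.λ.1) ((λ.λ.λ.1) (λ.λ.λ.0 1) ((λ.λ.λ.1) (λ.λ.λ.0 1))) ((λ.λ.λ.1) (λ.λ.λ.0 1))
  →3  (λ.(λ.λ.λ.1) (λ.λ.λ.0 1) ((λ.λ.λ.1) (λ.λ.λ.0 1))) ((λ.λ.λ.1) (λ.λ.λ.0 1))
  →4  (λ.λ.λ.1) (λ.λ.λ.0 1) ((λ.λ.λ.1) (λ.λ.λ.0 1))
  →5  (λ.λ.1) ((λ.λ.λ.1) (λ.λ.λ.0 1))
  →6  λ.(λ.λ.λ.1) (λ.λ.λ.0 1)

Answer: after 6 steps: λ.(λ.λ.λ.1) (λ.λ.λ.0 1)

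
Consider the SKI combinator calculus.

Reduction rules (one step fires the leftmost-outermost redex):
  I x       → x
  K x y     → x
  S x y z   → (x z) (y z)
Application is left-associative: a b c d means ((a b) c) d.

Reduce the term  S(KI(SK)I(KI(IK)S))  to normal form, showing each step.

  start: S(KI(SK)I(KI(IK)S))
  step 1: S(II(KI(IK)S))
  step 2: S(I(KI(IK)S))
  step 3: S(KI(IK)S)
  step 4: S(IS)
  step 5: SS

Answer: normal form = SS  (in 5 steps)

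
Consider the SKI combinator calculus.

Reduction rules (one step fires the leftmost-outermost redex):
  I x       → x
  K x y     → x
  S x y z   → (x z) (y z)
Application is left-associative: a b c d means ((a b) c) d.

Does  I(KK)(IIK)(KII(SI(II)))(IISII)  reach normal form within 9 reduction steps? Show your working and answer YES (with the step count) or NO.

Answer: YES — reaches normal form SII in 6 ≤ 9 steps

Derivation:
  start: I(KK)(IIK)(KII(SI(II)))(IISII)
  [1] KK(IIK)(KII(SI(II)))(IISII)
  [2] K(KII(SI(II)))(IISII)
  [3] KII(SI(II))
  [4] I(SI(II))
  [5] SI(II)
  [6] SII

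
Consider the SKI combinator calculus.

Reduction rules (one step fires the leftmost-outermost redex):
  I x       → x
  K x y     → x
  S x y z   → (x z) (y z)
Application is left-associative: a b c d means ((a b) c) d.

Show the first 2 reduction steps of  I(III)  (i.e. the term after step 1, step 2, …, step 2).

Answer: after 2 steps: II

Derivation:
  start: I(III)
  [1] III
  [2] II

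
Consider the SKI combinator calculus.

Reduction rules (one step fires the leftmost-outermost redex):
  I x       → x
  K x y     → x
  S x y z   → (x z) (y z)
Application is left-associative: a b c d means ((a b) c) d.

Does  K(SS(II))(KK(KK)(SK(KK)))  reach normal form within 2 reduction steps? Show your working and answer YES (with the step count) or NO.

  start: K(SS(II))(KK(KK)(SK(KK)))
  [1] SS(II)
  [2] SSI

Answer: YES — reaches normal form SSI in 2 ≤ 2 steps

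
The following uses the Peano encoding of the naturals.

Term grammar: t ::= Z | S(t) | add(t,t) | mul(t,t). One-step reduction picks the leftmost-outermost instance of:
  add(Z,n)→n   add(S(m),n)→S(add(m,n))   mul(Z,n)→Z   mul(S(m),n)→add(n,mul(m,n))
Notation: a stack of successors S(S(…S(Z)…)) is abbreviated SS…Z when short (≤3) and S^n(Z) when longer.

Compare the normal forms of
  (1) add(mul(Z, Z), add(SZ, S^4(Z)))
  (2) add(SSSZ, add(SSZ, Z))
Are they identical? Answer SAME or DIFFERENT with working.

Answer: SAME — A ⇓ S^5(Z), B ⇓ S^5(Z)

Working:
Term A:
  start: add(mul(Z, Z), add(SZ, S^4(Z)))
  →1  add(Z, add(SZ, S^4(Z)))
  →2  add(SZ, S^4(Z))
  →3  S(add(Z, S^4(Z)))
  →4  S^5(Z)

Term B:
  start: add(SSSZ, add(SSZ, Z))
  →1  S(add(SSZ, add(SSZ, Z)))
  →2  S(S(add(SZ, add(SSZ, Z))))
  →3  S(S(S(add(Z, add(SSZ, Z)))))
  →4  S(S(S(add(SSZ, Z))))
  →5  S(S(S(S(add(SZ, Z)))))
  →6  S(S(S(S(S(add(Z, Z))))))
  →7  S^5(Z)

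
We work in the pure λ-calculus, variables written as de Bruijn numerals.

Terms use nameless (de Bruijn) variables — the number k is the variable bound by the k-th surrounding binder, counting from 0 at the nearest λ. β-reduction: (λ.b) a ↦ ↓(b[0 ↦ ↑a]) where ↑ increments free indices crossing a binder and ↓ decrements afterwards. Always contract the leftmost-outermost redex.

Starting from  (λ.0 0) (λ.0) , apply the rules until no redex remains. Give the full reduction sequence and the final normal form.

Answer: normal form = λ.0  (in 2 steps)

Working:
  start: (λ.0 0) (λ.0)
  step 1: (λ.0) (λ.0)
  step 2: λ.0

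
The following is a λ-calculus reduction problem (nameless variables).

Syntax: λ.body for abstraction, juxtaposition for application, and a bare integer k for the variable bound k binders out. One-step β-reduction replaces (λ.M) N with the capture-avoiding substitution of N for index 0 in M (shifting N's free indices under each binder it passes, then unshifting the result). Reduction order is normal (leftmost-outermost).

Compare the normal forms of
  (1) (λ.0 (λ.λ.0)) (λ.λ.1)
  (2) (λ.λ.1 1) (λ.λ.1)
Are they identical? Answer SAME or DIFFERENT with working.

Answer: DIFFERENT — A ⇓ λ.λ.λ.0, B ⇓ λ.λ.λ.λ.1

Working:
Term A:
  start: (λ.0 (λ.λ.0)) (λ.λ.1)
  [1] (λ.λ.1) (λ.λ.0)
  [2] λ.λ.λ.0

Term B:
  start: (λ.λ.1 1) (λ.λ.1)
  [1] λ.(λ.λ.1) (λ.λ.1)
  [2] λ.λ.λ.λ.1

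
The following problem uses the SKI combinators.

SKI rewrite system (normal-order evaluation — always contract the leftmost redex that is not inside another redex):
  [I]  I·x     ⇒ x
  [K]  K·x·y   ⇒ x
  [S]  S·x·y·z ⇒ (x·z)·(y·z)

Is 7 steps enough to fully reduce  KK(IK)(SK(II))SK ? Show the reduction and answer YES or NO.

Answer: YES — reaches normal form K in 4 ≤ 7 steps

Reduction:
  start: KK(IK)(SK(II))SK
  [1] K(SK(II))SK
  [2] SK(II)K
  [3] KK(IIK)
  [4] K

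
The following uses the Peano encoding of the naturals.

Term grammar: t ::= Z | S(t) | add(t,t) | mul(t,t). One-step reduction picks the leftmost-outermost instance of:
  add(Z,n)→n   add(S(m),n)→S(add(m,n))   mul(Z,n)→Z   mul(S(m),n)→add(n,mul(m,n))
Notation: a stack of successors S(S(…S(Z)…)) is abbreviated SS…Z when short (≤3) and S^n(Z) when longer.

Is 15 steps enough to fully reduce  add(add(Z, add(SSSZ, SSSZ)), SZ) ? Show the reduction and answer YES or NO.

  start: add(add(Z, add(SSSZ, SSSZ)), SZ)
  →1  add(add(SSSZ, SSSZ), SZ)
  →2  add(S(add(SSZ, SSSZ)), SZ)
  →3  S(add(add(SSZ, SSSZ), SZ))
  →4  S(add(S(add(SZ, SSSZ)), SZ))
  →5  S(S(add(add(SZ, SSSZ), SZ)))
  →6  S(S(add(S(add(Z, SSSZ)), SZ)))
  →7  S(S(S(add(add(Z, SSSZ), SZ))))
  →8  S(S(S(add(SSSZ, SZ))))
  →9  S(S(S(S(add(SSZ, SZ)))))
  →10  S(S(S(S(S(add(SZ, SZ))))))
  →11  S(S(S(S(S(S(add(Z, SZ)))))))
  →12  S^7(Z)

Answer: YES — reaches normal form S^7(Z) in 12 ≤ 15 steps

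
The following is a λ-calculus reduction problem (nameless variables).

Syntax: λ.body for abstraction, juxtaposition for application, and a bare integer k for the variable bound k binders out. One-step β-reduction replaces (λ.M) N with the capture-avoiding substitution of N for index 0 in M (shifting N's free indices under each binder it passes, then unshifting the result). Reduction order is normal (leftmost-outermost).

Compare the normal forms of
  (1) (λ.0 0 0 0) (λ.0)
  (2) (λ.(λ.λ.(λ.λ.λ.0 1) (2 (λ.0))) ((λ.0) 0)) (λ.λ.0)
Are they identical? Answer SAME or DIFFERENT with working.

Term A:
  start: (λ.0 0 0 0) (λ.0)
  step 1: (λ.0) (λ.0) (λ.0) (λ.0)
  step 2: (λ.0) (λ.0) (λ.0)
  step 3: (λ.0) (λ.0)
  step 4: λ.0

Term B:
  start: (λ.(λ.λ.(λ.λ.λ.0 1) (2 (λ.0))) ((λ.0) 0)) (λ.λ.0)
  step 1: (λ.λ.(λ.λ.λ.0 1) ((λ.λ.0) (λ.0))) ((λ.0) (λ.λ.0))
  step 2: λ.(λ.λ.λ.0 1) ((λ.λ.0) (λ.0))
  step 3: λ.λ.λ.0 1

Answer: DIFFERENT — A ⇓ λ.0, B ⇓ λ.λ.λ.0 1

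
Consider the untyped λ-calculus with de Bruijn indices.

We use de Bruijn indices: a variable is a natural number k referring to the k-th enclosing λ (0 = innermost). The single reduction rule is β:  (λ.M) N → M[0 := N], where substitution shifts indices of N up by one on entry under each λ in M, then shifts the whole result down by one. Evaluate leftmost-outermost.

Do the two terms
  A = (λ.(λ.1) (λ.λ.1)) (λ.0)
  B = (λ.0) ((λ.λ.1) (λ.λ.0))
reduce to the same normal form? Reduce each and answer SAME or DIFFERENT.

Answer: DIFFERENT — A ⇓ λ.0, B ⇓ λ.λ.λ.0

Derivation:
Term A:
  start: (λ.(λ.1) (λ.λ.1)) (λ.0)
  step 1: (λ.λ.0) (λ.λ.1)
  step 2: λ.0

Term B:
  start: (λ.0) ((λ.λ.1) (λ.λ.0))
  step 1: (λ.λ.1) (λ.λ.0)
  step 2: λ.λ.λ.0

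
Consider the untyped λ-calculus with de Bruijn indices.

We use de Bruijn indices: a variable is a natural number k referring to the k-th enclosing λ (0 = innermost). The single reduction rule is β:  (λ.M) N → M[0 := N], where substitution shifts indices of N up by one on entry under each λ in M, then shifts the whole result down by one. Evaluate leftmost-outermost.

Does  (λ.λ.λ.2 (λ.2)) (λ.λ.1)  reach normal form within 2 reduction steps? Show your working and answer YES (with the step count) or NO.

Answer: YES — reaches normal form λ.λ.λ.λ.3 in 2 ≤ 2 steps

Reduction:
  start: (λ.λ.λ.2 (λ.2)) (λ.λ.1)
  [1] λ.λ.(λ.λ.1) (λ.2)
  [2] λ.λ.λ.λ.3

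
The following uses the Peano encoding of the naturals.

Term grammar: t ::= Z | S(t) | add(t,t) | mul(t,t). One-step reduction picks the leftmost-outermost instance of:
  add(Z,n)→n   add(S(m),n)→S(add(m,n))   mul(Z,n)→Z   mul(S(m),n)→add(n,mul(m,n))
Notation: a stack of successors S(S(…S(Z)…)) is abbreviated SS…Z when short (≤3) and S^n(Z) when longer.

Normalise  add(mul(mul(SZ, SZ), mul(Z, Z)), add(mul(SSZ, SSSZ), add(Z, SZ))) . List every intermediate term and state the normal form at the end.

Answer: normal form = S^7(Z)  (in 28 steps)

Reduction:
  start: add(mul(mul(SZ, SZ), mul(Z, Z)), add(mul(SSZ, SSSZ), add(Z, SZ)))
  step 1: add(mul(add(SZ, mul(Z, SZ)), mul(Z, Z)), add(mul(SSZ, SSSZ), add(Z, SZ)))
  step 2: add(mul(S(add(Z, mul(Z, SZ))), mul(Z, Z)), add(mul(SSZ, SSSZ), add(Z, SZ)))
  step 3: add(add(mul(Z, Z), mul(add(Z, mul(Z, SZ)), mul(Z, Z))), add(mul(SSZ, SSSZ), add(Z, SZ)))
  step 4: add(add(Z, mul(add(Z, mul(Z, SZ)), mul(Z, Z))), add(mul(SSZ, SSSZ), add(Z, SZ)))
  step 5: add(mul(add(Z, mul(Z, SZ)), mul(Z, Z)), add(mul(SSZ, SSSZ), add(Z, SZ)))
  step 6: add(mul(mul(Z, SZ), mul(Z, Z)), add(mul(SSZ, SSSZ), add(Z, SZ)))
  step 7: add(mul(Z, mul(Z, Z)), add(mul(SSZ, SSSZ), add(Z, SZ)))
  step 8: add(Z, add(mul(SSZ, SSSZ), add(Z, SZ)))
  step 9: add(mul(SSZ, SSSZ), add(Z, SZ))
  step 10: add(add(SSSZ, mul(SZ, SSSZ)), add(Z, SZ))
  step 11: add(S(add(SSZ, mul(SZ, SSSZ))), add(Z, SZ))
  step 12: S(add(add(SSZ, mul(SZ, SSSZ)), add(Z, SZ)))
  step 13: S(add(S(add(SZ, mul(SZ, SSSZ))), add(Z, SZ)))
  step 14: S(S(add(add(SZ, mul(SZ, SSSZ)), add(Z, SZ))))
  step 15: S(S(add(S(add(Z, mul(SZ, SSSZ))), add(Z, SZ))))
  step 16: S(S(S(add(add(Z, mul(SZ, SSSZ)), add(Z, SZ)))))
  step 17: S(S(S(add(mul(SZ, SSSZ), add(Z, SZ)))))
  step 18: S(S(S(add(add(SSSZ, mul(Z, SSSZ)), add(Z, SZ)))))
  step 19: S(S(S(add(S(add(SSZ, mul(Z, SSSZ))), add(Z, SZ)))))
  step 20: S(S(S(S(add(add(SSZ, mul(Z, SSSZ)), add(Z, SZ))))))
  step 21: S(S(S(S(add(S(add(SZ, mul(Z, SSSZ))), add(Z, SZ))))))
  step 22: S(S(S(S(S(add(add(SZ, mul(Z, SSSZ)), add(Z, SZ)))))))
  step 23: S(S(S(S(S(add(S(add(Z, mul(Z, SSSZ))), add(Z, SZ)))))))
  step 24: S(S(S(S(S(S(add(add(Z, mul(Z, SSSZ)), add(Z, SZ))))))))
  step 25: S(S(S(S(S(S(add(mul(Z, SSSZ), add(Z, SZ))))))))
  step 26: S(S(S(S(S(S(add(Z, add(Z, SZ))))))))
  step 27: S(S(S(S(S(S(add(Z, SZ)))))))
  step 28: S^7(Z)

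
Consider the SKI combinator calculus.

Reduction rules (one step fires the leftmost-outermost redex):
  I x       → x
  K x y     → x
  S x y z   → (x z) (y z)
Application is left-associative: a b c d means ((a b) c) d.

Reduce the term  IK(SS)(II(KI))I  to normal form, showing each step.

Answer: normal form = SSI  (in 2 steps)

Working:
  start: IK(SS)(II(KI))I
  →1  K(SS)(II(KI))I
  →2  SSI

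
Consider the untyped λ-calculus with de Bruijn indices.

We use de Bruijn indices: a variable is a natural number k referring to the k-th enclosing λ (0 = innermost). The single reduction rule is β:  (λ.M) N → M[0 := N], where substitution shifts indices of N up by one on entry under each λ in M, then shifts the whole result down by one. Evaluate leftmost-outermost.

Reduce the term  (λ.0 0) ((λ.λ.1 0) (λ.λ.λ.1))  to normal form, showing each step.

Answer: normal form = λ.λ.1  (in 4 steps)

Reduction:
  start: (λ.0 0) ((λ.λ.1 0) (λ.λ.λ.1))
  [1] (λ.λ.1 0) (λ.λ.λ.1) ((λ.λ.1 0) (λ.λ.λ.1))
  [2] (λ.(λ.λ.λ.1) 0) ((λ.λ.1 0) (λ.λ.λ.1))
  [3] (λ.λ.λ.1) ((λ.λ.1 0) (λ.λ.λ.1))
  [4] λ.λ.1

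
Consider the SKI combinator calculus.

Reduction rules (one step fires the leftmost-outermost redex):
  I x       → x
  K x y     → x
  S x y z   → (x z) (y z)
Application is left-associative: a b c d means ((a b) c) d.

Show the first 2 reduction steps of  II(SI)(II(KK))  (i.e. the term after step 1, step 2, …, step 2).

Answer: after 2 steps: SI(II(KK))

Reduction:
  start: II(SI)(II(KK))
  →1  I(SI)(II(KK))
  →2  SI(II(KK))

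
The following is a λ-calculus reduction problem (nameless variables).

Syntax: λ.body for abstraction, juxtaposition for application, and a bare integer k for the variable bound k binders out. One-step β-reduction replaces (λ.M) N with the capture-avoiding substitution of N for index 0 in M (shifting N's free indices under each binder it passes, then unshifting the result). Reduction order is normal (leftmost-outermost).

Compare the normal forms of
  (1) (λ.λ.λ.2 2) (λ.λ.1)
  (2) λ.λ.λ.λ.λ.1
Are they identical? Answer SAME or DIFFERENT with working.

Term A:
  start: (λ.λ.λ.2 2) (λ.λ.1)
  →1  λ.λ.(λ.λ.1) (λ.λ.1)
  →2  λ.λ.λ.λ.λ.1

Term B:
  start: λ.λ.λ.λ.λ.1

Answer: SAME — A ⇓ λ.λ.λ.λ.λ.1, B ⇓ λ.λ.λ.λ.λ.1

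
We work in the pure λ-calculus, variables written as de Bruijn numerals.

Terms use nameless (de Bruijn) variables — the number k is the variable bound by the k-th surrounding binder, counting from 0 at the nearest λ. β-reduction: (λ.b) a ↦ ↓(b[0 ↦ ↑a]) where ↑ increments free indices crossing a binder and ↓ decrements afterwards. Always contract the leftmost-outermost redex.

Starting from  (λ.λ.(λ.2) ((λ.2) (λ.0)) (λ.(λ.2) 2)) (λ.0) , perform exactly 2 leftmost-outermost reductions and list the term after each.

Answer: after 2 steps: λ.(λ.0) (λ.(λ.2) (λ.0))

Working:
  start: (λ.λ.(λ.2) ((λ.2) (λ.0)) (λ.(λ.2) 2)) (λ.0)
  →1  λ.(λ.λ.0) ((λ.λ.0) (λ.0)) (λ.(λ.2) (λ.0))
  →2  λ.(λ.0) (λ.(λ.2) (λ.0))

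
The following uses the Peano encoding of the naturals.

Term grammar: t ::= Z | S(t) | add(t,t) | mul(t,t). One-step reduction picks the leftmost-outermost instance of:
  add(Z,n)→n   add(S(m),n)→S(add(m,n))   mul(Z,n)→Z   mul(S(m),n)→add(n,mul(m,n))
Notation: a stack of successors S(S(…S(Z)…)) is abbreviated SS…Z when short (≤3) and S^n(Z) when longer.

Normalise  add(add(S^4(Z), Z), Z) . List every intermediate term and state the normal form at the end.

Answer: normal form = S^4(Z)  (in 10 steps)

Derivation:
  start: add(add(S^4(Z), Z), Z)
  →1  add(S(add(SSSZ, Z)), Z)
  →2  S(add(add(SSSZ, Z), Z))
  →3  S(add(S(add(SSZ, Z)), Z))
  →4  S(S(add(add(SSZ, Z), Z)))
  →5  S(S(add(S(add(SZ, Z)), Z)))
  →6  S(S(S(add(add(SZ, Z), Z))))
  →7  S(S(S(add(S(add(Z, Z)), Z))))
  →8  S(S(S(S(add(add(Z, Z), Z)))))
  →9  S(S(S(S(add(Z, Z)))))
  →10  S^4(Z)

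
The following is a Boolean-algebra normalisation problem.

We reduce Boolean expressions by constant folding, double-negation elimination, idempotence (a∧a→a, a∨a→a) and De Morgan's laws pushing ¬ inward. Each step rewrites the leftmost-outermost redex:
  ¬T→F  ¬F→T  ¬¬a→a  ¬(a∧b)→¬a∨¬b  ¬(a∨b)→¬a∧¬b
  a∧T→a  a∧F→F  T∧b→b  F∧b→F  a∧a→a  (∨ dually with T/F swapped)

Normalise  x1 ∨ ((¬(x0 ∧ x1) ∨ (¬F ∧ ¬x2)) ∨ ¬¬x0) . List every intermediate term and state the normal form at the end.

  start: x1 ∨ ((¬(x0 ∧ x1) ∨ (¬F ∧ ¬x2)) ∨ ¬¬x0)
  →1  x1 ∨ (((¬x0 ∨ ¬x1) ∨ (¬F ∧ ¬x2)) ∨ ¬¬x0)
  →2  x1 ∨ (((¬x0 ∨ ¬x1) ∨ (T ∧ ¬x2)) ∨ ¬¬x0)
  →3  x1 ∨ (((¬x0 ∨ ¬x1) ∨ ¬x2) ∨ ¬¬x0)
  →4  x1 ∨ (((¬x0 ∨ ¬x1) ∨ ¬x2) ∨ x0)

Answer: normal form = x1 ∨ (((¬x0 ∨ ¬x1) ∨ ¬x2) ∨ x0)  (in 4 steps)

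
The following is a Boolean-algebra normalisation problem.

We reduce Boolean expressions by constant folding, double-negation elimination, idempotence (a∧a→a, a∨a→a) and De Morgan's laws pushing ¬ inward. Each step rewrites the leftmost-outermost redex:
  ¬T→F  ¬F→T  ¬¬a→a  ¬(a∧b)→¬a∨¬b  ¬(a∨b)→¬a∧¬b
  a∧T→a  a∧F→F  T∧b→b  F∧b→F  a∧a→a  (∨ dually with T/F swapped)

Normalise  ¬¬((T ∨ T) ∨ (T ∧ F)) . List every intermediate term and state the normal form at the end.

Answer: normal form = T  (in 3 steps)

Derivation:
  start: ¬¬((T ∨ T) ∨ (T ∧ F))
  →1  (T ∨ T) ∨ (T ∧ F)
  →2  T ∨ (T ∧ F)
  →3  T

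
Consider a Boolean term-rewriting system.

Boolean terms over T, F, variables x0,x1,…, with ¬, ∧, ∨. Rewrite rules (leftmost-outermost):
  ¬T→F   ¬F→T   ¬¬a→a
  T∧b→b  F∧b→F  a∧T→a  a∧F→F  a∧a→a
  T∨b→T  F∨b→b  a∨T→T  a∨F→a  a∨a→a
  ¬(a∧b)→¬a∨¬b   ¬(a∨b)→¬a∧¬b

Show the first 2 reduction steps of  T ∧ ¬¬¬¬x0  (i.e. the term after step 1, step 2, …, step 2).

Answer: after 2 steps: ¬¬x0

Working:
  start: T ∧ ¬¬¬¬x0
  step 1: ¬¬¬¬x0
  step 2: ¬¬x0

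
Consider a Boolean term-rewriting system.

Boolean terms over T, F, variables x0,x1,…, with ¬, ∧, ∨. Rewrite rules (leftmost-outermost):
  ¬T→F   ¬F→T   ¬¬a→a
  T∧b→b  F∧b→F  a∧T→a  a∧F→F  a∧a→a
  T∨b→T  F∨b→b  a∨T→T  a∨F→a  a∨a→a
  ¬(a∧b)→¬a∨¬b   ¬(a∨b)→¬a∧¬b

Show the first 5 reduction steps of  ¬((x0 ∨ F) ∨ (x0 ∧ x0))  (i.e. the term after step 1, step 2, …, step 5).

  start: ¬((x0 ∨ F) ∨ (x0 ∧ x0))
  step 1: ¬(x0 ∨ F) ∧ ¬(x0 ∧ x0)
  step 2: (¬x0 ∧ ¬F) ∧ ¬(x0 ∧ x0)
  step 3: (¬x0 ∧ T) ∧ ¬(x0 ∧ x0)
  step 4: ¬x0 ∧ ¬(x0 ∧ x0)
  step 5: ¬x0 ∧ (¬x0 ∨ ¬x0)

Answer: after 5 steps: ¬x0 ∧ (¬x0 ∨ ¬x0)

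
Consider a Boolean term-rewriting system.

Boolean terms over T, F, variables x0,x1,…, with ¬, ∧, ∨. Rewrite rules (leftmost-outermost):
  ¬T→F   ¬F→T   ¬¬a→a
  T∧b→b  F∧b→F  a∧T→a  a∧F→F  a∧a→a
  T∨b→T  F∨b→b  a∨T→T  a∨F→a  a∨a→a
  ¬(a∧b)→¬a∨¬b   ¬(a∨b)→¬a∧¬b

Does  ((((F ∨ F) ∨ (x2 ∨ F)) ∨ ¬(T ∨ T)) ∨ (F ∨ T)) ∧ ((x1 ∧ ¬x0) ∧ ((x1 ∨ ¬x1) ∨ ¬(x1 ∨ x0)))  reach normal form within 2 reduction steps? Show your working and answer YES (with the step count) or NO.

Answer: NO — after 2 steps the term is (((x2 ∨ F) ∨ ¬(T ∨ T)) ∨ (F ∨ T)) ∧ ((x1 ∧ ¬x0) ∧ ((x1 ∨ ¬x1) ∨ ¬(x1 ∨ x0))), not yet normal

Working:
  start: ((((F ∨ F) ∨ (x2 ∨ F)) ∨ ¬(T ∨ T)) ∨ (F ∨ T)) ∧ ((x1 ∧ ¬x0) ∧ ((x1 ∨ ¬x1) ∨ ¬(x1 ∨ x0)))
  step 1: (((F ∨ (x2 ∨ F)) ∨ ¬(T ∨ T)) ∨ (F ∨ T)) ∧ ((x1 ∧ ¬x0) ∧ ((x1 ∨ ¬x1) ∨ ¬(x1 ∨ x0)))
  step 2: (((x2 ∨ F) ∨ ¬(T ∨ T)) ∨ (F ∨ T)) ∧ ((x1 ∧ ¬x0) ∧ ((x1 ∨ ¬x1) ∨ ¬(x1 ∨ x0)))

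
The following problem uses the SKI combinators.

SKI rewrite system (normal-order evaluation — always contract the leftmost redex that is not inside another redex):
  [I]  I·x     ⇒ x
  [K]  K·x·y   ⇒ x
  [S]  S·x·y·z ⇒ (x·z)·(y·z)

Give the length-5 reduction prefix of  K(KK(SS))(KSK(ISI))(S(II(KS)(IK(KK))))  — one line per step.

  start: K(KK(SS))(KSK(ISI))(S(II(KS)(IK(KK))))
  step 1: KK(SS)(S(II(KS)(IK(KK))))
  step 2: K(S(II(KS)(IK(KK))))
  step 3: K(S(I(KS)(IK(KK))))
  step 4: K(S(KS(IK(KK))))
  step 5: K(SS)

Answer: after 5 steps: K(SS)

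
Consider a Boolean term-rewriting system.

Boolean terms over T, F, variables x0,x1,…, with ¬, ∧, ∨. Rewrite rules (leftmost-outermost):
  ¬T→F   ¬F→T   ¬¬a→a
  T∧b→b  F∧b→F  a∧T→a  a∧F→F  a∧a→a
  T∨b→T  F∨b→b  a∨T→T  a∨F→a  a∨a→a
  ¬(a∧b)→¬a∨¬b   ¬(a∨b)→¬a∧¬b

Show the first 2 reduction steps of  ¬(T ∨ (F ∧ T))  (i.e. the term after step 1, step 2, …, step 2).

Answer: after 2 steps: F ∧ ¬(F ∧ T)

Working:
  start: ¬(T ∨ (F ∧ T))
  [1] ¬T ∧ ¬(F ∧ T)
  [2] F ∧ ¬(F ∧ T)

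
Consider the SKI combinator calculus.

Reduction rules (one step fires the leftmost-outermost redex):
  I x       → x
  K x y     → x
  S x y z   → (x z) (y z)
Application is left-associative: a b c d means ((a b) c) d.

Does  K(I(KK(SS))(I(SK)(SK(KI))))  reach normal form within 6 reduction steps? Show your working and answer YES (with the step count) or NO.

Answer: YES — reaches normal form K(K(SK(SK(KI)))) in 3 ≤ 6 steps

Reduction:
  start: K(I(KK(SS))(I(SK)(SK(KI))))
  [1] K(KK(SS)(I(SK)(SK(KI))))
  [2] K(K(I(SK)(SK(KI))))
  [3] K(K(SK(SK(KI))))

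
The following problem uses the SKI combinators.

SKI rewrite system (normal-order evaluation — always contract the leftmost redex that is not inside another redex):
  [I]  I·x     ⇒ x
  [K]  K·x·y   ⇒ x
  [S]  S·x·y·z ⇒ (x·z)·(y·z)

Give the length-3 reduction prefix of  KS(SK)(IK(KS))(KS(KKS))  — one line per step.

  start: KS(SK)(IK(KS))(KS(KKS))
  [1] S(IK(KS))(KS(KKS))
  [2] S(K(KS))(KS(KKS))
  [3] S(K(KS))S

Answer: after 3 steps: S(K(KS))S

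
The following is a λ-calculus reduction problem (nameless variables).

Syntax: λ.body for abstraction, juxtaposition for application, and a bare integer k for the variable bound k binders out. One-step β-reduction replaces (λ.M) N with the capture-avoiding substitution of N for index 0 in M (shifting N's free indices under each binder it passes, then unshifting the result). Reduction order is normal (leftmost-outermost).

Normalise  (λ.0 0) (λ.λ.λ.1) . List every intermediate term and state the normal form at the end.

Answer: normal form = λ.λ.1  (in 2 steps)

Working:
  start: (λ.0 0) (λ.λ.λ.1)
  →1  (λ.λ.λ.1) (λ.λ.λ.1)
  →2  λ.λ.1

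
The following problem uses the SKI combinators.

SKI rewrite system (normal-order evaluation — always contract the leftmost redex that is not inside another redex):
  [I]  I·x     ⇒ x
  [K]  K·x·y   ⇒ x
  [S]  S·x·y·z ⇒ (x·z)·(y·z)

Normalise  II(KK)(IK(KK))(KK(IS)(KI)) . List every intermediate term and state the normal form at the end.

Answer: normal form = K(K(KI))  (in 4 steps)

Derivation:
  start: II(KK)(IK(KK))(KK(IS)(KI))
  step 1: I(KK)(IK(KK))(KK(IS)(KI))
  step 2: KK(IK(KK))(KK(IS)(KI))
  step 3: K(KK(IS)(KI))
  step 4: K(K(KI))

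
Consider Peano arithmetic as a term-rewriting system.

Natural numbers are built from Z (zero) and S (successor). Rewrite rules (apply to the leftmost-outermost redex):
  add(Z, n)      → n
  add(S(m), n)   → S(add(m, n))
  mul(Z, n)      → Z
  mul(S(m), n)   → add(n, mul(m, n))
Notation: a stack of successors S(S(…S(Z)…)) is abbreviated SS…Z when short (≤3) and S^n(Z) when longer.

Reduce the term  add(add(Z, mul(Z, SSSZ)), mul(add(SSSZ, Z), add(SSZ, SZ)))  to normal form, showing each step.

  start: add(add(Z, mul(Z, SSSZ)), mul(add(SSSZ, Z), add(SSZ, SZ)))
  step 1: add(mul(Z, SSSZ), mul(add(SSSZ, Z), add(SSZ, SZ)))
  step 2: add(Z, mul(add(SSSZ, Z), add(SSZ, SZ)))
  step 3: mul(add(SSSZ, Z), add(SSZ, SZ))
  step 4: mul(S(add(SSZ, Z)), add(SSZ, SZ))
  step 5: add(add(SSZ, SZ), mul(add(SSZ, Z), add(SSZ, SZ)))
  step 6: add(S(add(SZ, SZ)), mul(add(SSZ, Z), add(SSZ, SZ)))
  step 7: S(add(add(SZ, SZ), mul(add(SSZ, Z), add(SSZ, SZ))))
  step 8: S(add(S(add(Z, SZ)), mul(add(SSZ, Z), add(SSZ, SZ))))
  step 9: S(S(add(add(Z, SZ), mul(add(SSZ, Z), add(SSZ, SZ)))))
  step 10: S(S(add(SZ, mul(add(SSZ, Z), add(SSZ, SZ)))))
  step 11: S(S(S(add(Z, mul(add(SSZ, Z), add(SSZ, SZ))))))
  step 12: S(S(S(mul(add(SSZ, Z), add(SSZ, SZ)))))
  step 13: S(S(S(mul(S(add(SZ, Z)), add(SSZ, SZ)))))
  step 14: S(S(S(add(add(SSZ, SZ), mul(add(SZ, Z), add(SSZ, SZ))))))
  step 15: S(S(S(add(S(add(SZ, SZ)), mul(add(SZ, Z), add(SSZ, SZ))))))
  step 16: S(S(S(S(add(add(SZ, SZ), mul(add(SZ, Z), add(SSZ, SZ)))))))
  step 17: S(S(S(S(add(S(add(Z, SZ)), mul(add(SZ, Z), add(SSZ, SZ)))))))
  step 18: S(S(S(S(S(add(add(Z, SZ), mul(add(SZ, Z), add(SSZ, SZ))))))))
  step 19: S(S(S(S(S(add(SZ, mul(add(SZ, Z), add(SSZ, SZ))))))))
  step 20: S(S(S(S(S(S(add(Z, mul(add(SZ, Z), add(SSZ, SZ)))))))))
  step 21: S(S(S(S(S(S(mul(add(SZ, Z), add(SSZ, SZ))))))))
  step 22: S(S(S(S(S(S(mul(S(add(Z, Z)), add(SSZ, SZ))))))))
  step 23: S(S(S(S(S(S(add(add(SSZ, SZ), mul(add(Z, Z), add(SSZ, SZ)))))))))
  step 24: S(S(S(S(S(S(add(S(add(SZ, SZ)), mul(add(Z, Z), add(SSZ, SZ)))))))))
  step 25: S(S(S(S(S(S(S(add(add(SZ, SZ), mul(add(Z, Z), add(SSZ, SZ))))))))))
  step 26: S(S(S(S(S(S(S(add(S(add(Z, SZ)), mul(add(Z, Z), add(SSZ, SZ))))))))))
  step 27: S(S(S(S(S(S(S(S(add(add(Z, SZ), mul(add(Z, Z), add(SSZ, SZ)))))))))))
  step 28: S(S(S(S(S(S(S(S(add(SZ, mul(add(Z, Z), add(SSZ, SZ)))))))))))
  step 29: S(S(S(S(S(S(S(S(S(add(Z, mul(add(Z, Z), add(SSZ, SZ))))))))))))
  step 30: S(S(S(S(S(S(S(S(S(mul(add(Z, Z), add(SSZ, SZ)))))))))))
  step 31: S(S(S(S(S(S(S(S(S(mul(Z, add(SSZ, SZ)))))))))))
  step 32: S^9(Z)

Answer: normal form = S^9(Z)  (in 32 steps)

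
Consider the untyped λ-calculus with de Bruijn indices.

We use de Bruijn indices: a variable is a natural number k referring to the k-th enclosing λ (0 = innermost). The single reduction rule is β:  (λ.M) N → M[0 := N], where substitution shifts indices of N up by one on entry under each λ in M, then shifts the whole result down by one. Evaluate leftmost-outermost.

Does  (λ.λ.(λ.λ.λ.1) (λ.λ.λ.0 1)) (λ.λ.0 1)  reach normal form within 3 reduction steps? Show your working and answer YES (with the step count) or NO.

  start: (λ.λ.(λ.λ.λ.1) (λ.λ.λ.0 1)) (λ.λ.0 1)
  step 1: λ.(λ.λ.λ.1) (λ.λ.λ.0 1)
  step 2: λ.λ.λ.1

Answer: YES — reaches normal form λ.λ.λ.1 in 2 ≤ 3 steps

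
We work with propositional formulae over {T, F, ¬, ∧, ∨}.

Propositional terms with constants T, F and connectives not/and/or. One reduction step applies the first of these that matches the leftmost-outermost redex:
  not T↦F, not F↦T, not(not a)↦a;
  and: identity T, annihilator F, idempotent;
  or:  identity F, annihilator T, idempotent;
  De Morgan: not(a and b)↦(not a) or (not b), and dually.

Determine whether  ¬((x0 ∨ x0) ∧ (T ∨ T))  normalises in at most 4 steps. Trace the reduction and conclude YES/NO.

  start: ¬((x0 ∨ x0) ∧ (T ∨ T))
  step 1: ¬(x0 ∨ x0) ∨ ¬(T ∨ T)
  step 2: (¬x0 ∧ ¬x0) ∨ ¬(T ∨ T)
  step 3: ¬x0 ∨ ¬(T ∨ T)
  step 4: ¬x0 ∨ (¬T ∧ ¬T)

Answer: NO — after 4 steps the term is ¬x0 ∨ (¬T ∧ ¬T), not yet normal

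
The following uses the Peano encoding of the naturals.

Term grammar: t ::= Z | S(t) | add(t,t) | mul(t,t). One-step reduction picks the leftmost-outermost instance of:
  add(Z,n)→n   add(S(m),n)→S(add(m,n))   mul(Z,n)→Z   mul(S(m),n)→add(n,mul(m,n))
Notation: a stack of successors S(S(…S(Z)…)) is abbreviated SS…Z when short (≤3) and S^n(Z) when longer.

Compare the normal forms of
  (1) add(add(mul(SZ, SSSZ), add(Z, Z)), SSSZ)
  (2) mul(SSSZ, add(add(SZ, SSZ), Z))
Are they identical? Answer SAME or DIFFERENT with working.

Answer: DIFFERENT — A ⇓ S^6(Z), B ⇓ S^9(Z)

Derivation:
Term A:
  start: add(add(mul(SZ, SSSZ), add(Z, Z)), SSSZ)
  →1  add(add(add(SSSZ, mul(Z, SSSZ)), add(Z, Z)), SSSZ)
  →2  add(add(S(add(SSZ, mul(Z, SSSZ))), add(Z, Z)), SSSZ)
  →3  add(S(add(add(SSZ, mul(Z, SSSZ)), add(Z, Z))), SSSZ)
  →4  S(add(add(add(SSZ, mul(Z, SSSZ)), add(Z, Z)), SSSZ))
  →5  S(add(add(S(add(SZ, mul(Z, SSSZ))), add(Z, Z)), SSSZ))
  →6  S(add(S(add(add(SZ, mul(Z, SSSZ)), add(Z, Z))), SSSZ))
  →7  S(S(add(add(add(SZ, mul(Z, SSSZ)), add(Z, Z)), SSSZ)))
  →8  S(S(add(add(S(add(Z, mul(Z, SSSZ))), add(Z, Z)), SSSZ)))
  →9  S(S(add(S(add(add(Z, mul(Z, SSSZ)), add(Z, Z))), SSSZ)))
  →10  S(S(S(add(add(add(Z, mul(Z, SSSZ)), add(Z, Z)), SSSZ))))
  →11  S(S(S(add(add(mul(Z, SSSZ), add(Z, Z)), SSSZ))))
  →12  S(S(S(add(add(Z, add(Z, Z)), SSSZ))))
  →13  S(S(S(add(add(Z, Z), SSSZ))))
  →14  S(S(S(add(Z, SSSZ))))
  →15  S^6(Z)

Term B:
  start: mul(SSSZ, add(add(SZ, SSZ), Z))
  →1  add(add(add(SZ, SSZ), Z), mul(SSZ, add(add(SZ, SSZ), Z)))
  →2  add(add(S(add(Z, SSZ)), Z), mul(SSZ, add(add(SZ, SSZ), Z)))
  →3  add(S(add(add(Z, SSZ), Z)), mul(SSZ, add(add(SZ, SSZ), Z)))
  →4  S(add(add(add(Z, SSZ), Z), mul(SSZ, add(add(SZ, SSZ), Z))))
  →5  S(add(add(SSZ, Z), mul(SSZ, add(add(SZ, SSZ), Z))))
  →6  S(add(S(add(SZ, Z)), mul(SSZ, add(add(SZ, SSZ), Z))))
  →7  S(S(add(add(SZ, Z), mul(SSZ, add(add(SZ, SSZ), Z)))))
  →8  S(S(add(S(add(Z, Z)), mul(SSZ, add(add(SZ, SSZ), Z)))))
  →9  S(S(S(add(add(Z, Z), mul(SSZ, add(add(SZ, SSZ), Z))))))
  →10  S(S(S(add(Z, mul(SSZ, add(add(SZ, SSZ), Z))))))
  →11  S(S(S(mul(SSZ, add(add(SZ, SSZ), Z)))))
  →12  S(S(S(add(add(add(SZ, SSZ), Z), mul(SZ, add(add(SZ, SSZ), Z))))))
  →13  S(S(S(add(add(S(add(Z, SSZ)), Z), mul(SZ, add(add(SZ, SSZ), Z))))))
  →14  S(S(S(add(S(add(add(Z, SSZ), Z)), mul(SZ, add(add(SZ, SSZ), Z))))))
  →15  S(S(S(S(add(add(add(Z, SSZ), Z), mul(SZ, add(add(SZ, SSZ), Z)))))))
  →16  S(S(S(S(add(add(SSZ, Z), mul(SZ, add(add(SZ, SSZ), Z)))))))
  →17  S(S(S(S(add(S(add(SZ, Z)), mul(SZ, add(add(SZ, SSZ), Z)))))))
  →18  S(S(S(S(S(add(add(SZ, Z), mul(SZ, add(add(SZ, SSZ), Z))))))))
  →19  S(S(S(S(S(add(S(add(Z, Z)), mul(SZ, add(add(SZ, SSZ), Z))))))))
  →20  S(S(S(S(S(S(add(add(Z, Z), mul(SZ, add(add(SZ, SSZ), Z)))))))))
  →21  S(S(S(S(S(S(add(Z, mul(SZ, add(add(SZ, SSZ), Z)))))))))
  →22  S(S(S(S(S(S(mul(SZ, add(add(SZ, SSZ), Z))))))))
  →23  S(S(S(S(S(S(add(add(add(SZ, SSZ), Z), mul(Z, add(add(SZ, SSZ), Z)))))))))
  →24  S(S(S(S(S(S(add(add(S(add(Z, SSZ)), Z), mul(Z, add(add(SZ, SSZ), Z)))))))))
  →25  S(S(S(S(S(S(add(S(add(add(Z, SSZ), Z)), mul(Z, add(add(SZ, SSZ), Z)))))))))
  →26  S(S(S(S(S(S(S(add(add(add(Z, SSZ), Z), mul(Z, add(add(SZ, SSZ), Z))))))))))
  →27  S(S(S(S(S(S(S(add(add(SSZ, Z), mul(Z, add(add(SZ, SSZ), Z))))))))))
  →28  S(S(S(S(S(S(S(add(S(add(SZ, Z)), mul(Z, add(add(SZ, SSZ), Z))))))))))
  →29  S(S(S(S(S(S(S(S(add(add(SZ, Z), mul(Z, add(add(SZ, SSZ), Z)))))))))))
  →30  S(S(S(S(S(S(S(S(add(S(add(Z, Z)), mul(Z, add(add(SZ, SSZ), Z)))))))))))
  →31  S(S(S(S(S(S(S(S(S(add(add(Z, Z), mul(Z, add(add(SZ, SSZ), Z))))))))))))
  →32  S(S(S(S(S(S(S(S(S(add(Z, mul(Z, add(add(SZ, SSZ), Z))))))))))))
  →33  S(S(S(S(S(S(S(S(S(mul(Z, add(add(SZ, SSZ), Z)))))))))))
  →34  S^9(Z)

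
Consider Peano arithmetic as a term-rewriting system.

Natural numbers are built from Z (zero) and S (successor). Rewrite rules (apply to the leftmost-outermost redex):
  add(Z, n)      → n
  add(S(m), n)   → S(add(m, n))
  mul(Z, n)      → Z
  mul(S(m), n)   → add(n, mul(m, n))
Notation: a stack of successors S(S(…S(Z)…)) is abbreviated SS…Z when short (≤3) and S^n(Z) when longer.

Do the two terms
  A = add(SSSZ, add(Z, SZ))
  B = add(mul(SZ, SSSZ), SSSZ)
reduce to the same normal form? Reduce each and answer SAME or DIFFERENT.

Term A:
  start: add(SSSZ, add(Z, SZ))
  →1  S(add(SSZ, add(Z, SZ)))
  →2  S(S(add(SZ, add(Z, SZ))))
  →3  S(S(S(add(Z, add(Z, SZ)))))
  →4  S(S(S(add(Z, SZ))))
  →5  S^4(Z)

Term B:
  start: add(mul(SZ, SSSZ), SSSZ)
  →1  add(add(SSSZ, mul(Z, SSSZ)), SSSZ)
  →2  add(S(add(SSZ, mul(Z, SSSZ))), SSSZ)
  →3  S(add(add(SSZ, mul(Z, SSSZ)), SSSZ))
  →4  S(add(S(add(SZ, mul(Z, SSSZ))), SSSZ))
  →5  S(S(add(add(SZ, mul(Z, SSSZ)), SSSZ)))
  →6  S(S(add(S(add(Z, mul(Z, SSSZ))), SSSZ)))
  →7  S(S(S(add(add(Z, mul(Z, SSSZ)), SSSZ))))
  →8  S(S(S(add(mul(Z, SSSZ), SSSZ))))
  →9  S(S(S(add(Z, SSSZ))))
  →10  S^6(Z)

Answer: DIFFERENT — A ⇓ S^4(Z), B ⇓ S^6(Z)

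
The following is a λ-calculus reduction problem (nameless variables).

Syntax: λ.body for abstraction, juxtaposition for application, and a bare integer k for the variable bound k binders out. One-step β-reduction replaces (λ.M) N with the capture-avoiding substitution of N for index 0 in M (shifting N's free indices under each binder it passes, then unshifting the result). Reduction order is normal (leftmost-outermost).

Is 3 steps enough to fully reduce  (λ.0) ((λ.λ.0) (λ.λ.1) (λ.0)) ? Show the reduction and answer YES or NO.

  start: (λ.0) ((λ.λ.0) (λ.λ.1) (λ.0))
  [1] (λ.λ.0) (λ.λ.1) (λ.0)
  [2] (λ.0) (λ.0)
  [3] λ.0

Answer: YES — reaches normal form λ.0 in 3 ≤ 3 steps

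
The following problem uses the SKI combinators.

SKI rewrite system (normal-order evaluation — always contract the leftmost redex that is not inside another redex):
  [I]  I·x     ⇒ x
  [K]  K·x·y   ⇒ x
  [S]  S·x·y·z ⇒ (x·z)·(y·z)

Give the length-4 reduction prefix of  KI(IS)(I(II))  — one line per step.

Answer: after 4 steps: I

Derivation:
  start: KI(IS)(I(II))
  [1] I(I(II))
  [2] I(II)
  [3] II
  [4] I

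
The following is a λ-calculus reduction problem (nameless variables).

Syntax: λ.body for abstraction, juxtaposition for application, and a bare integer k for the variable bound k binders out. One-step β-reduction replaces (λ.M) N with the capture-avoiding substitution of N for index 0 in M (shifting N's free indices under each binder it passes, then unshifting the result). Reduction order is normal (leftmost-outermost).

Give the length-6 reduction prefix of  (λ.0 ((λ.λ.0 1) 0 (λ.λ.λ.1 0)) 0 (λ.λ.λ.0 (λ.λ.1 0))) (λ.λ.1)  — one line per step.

Answer: after 6 steps: (λ.λ.1 0) (λ.λ.λ.0 (λ.λ.1 0))

Derivation:
  start: (λ.0 ((λ.λ.0 1) 0 (λ.λ.λ.1 0)) 0 (λ.λ.λ.0 (λ.λ.1 0))) (λ.λ.1)
  [1] (λ.λ.1) ((λ.λ.0 1) (λ.λ.1) (λ.λ.λ.1 0)) (λ.λ.1) (λ.λ.λ.0 (λ.λ.1 0))
  [2] (λ.(λ.λ.0 1) (λ.λ.1) (λ.λ.λ.1 0)) (λ.λ.1) (λ.λ.λ.0 (λ.λ.1 0))
  [3] (λ.λ.0 1) (λ.λ.1) (λ.λ.λ.1 0) (λ.λ.λ.0 (λ.λ.1 0))
  [4] (λ.0 (λ.λ.1)) (λ.λ.λ.1 0) (λ.λ.λ.0 (λ.λ.1 0))
  [5] (λ.λ.λ.1 0) (λ.λ.1) (λ.λ.λ.0 (λ.λ.1 0))
  [6] (λ.λ.1 0) (λ.λ.λ.0 (λ.λ.1 0))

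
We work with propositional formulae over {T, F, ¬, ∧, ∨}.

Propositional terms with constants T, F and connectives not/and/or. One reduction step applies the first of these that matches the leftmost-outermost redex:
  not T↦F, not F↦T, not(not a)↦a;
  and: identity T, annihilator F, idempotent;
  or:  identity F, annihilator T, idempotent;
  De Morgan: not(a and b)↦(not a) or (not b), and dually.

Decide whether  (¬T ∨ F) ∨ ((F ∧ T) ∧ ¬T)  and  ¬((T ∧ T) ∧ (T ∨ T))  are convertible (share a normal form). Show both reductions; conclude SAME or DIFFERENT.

Answer: SAME — A ⇓ F, B ⇓ F

Reduction:
Term A:
  start: (¬T ∨ F) ∨ ((F ∧ T) ∧ ¬T)
  [1] ¬T ∨ ((F ∧ T) ∧ ¬T)
  [2] F ∨ ((F ∧ T) ∧ ¬T)
  [3] (F ∧ T) ∧ ¬T
  [4] F ∧ ¬T
  [5] F

Term B:
  start: ¬((T ∧ T) ∧ (T ∨ T))
  [1] ¬(T ∧ T) ∨ ¬(T ∨ T)
  [2] (¬T ∨ ¬T) ∨ ¬(T ∨ T)
  [3] ¬T ∨ ¬(T ∨ T)
  [4] F ∨ ¬(T ∨ T)
  [5] ¬(T ∨ T)
  [6] ¬T ∧ ¬T
  [7] ¬T
  [8] F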